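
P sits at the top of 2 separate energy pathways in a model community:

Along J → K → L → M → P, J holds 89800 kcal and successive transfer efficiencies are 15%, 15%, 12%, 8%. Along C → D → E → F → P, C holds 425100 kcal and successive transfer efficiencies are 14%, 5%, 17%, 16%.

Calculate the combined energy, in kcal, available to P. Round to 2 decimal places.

100.34 kcal

Via J: 89800 × 0.15 × 0.15 × 0.12 × 0.08 = 19.3968 kcal
Via C: 425100 × 0.14 × 0.05 × 0.17 × 0.16 = 80.93904 kcal
Total at P: 19.3968 + 80.93904 = 100.33584 kcal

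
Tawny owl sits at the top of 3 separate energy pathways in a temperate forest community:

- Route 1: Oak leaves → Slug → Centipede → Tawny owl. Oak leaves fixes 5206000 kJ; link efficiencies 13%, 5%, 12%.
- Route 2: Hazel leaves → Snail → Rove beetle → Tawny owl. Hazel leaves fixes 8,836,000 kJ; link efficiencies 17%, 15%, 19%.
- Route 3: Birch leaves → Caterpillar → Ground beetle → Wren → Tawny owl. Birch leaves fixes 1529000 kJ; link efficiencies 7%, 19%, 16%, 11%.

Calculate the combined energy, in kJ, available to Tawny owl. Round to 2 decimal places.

Route 1: 5206000 × 0.13 × 0.05 × 0.12 = 4060.68 kJ
Route 2: 8836000 × 0.17 × 0.15 × 0.19 = 42810.42 kJ
Route 3: 1529000 × 0.07 × 0.19 × 0.16 × 0.11 = 357.90832 kJ
Total at Tawny owl: 4060.68 + 42810.42 + 357.90832 = 47229.00832 kJ

47229.01 kJ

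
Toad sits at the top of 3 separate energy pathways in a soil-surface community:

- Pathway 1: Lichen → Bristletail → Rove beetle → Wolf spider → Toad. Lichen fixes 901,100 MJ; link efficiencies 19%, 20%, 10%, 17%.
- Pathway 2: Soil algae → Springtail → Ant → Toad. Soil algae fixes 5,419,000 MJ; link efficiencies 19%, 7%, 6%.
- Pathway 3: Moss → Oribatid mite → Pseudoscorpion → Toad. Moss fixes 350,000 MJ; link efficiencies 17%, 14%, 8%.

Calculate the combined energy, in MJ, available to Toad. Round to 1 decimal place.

5572.9 MJ

Pathway 1: 901100 × 0.19 × 0.2 × 0.1 × 0.17 = 582.1106 MJ
Pathway 2: 5419000 × 0.19 × 0.07 × 0.06 = 4324.362 MJ
Pathway 3: 350000 × 0.17 × 0.14 × 0.08 = 666.4 MJ
Total at Toad: 582.1106 + 4324.362 + 666.4 = 5572.8726 MJ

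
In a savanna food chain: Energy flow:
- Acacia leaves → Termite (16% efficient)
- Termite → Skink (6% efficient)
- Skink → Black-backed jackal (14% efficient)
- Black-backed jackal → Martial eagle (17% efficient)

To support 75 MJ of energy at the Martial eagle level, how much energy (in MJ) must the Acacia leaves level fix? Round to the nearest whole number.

Cumulative transfer efficiency: 0.16 × 0.06 × 0.14 × 0.17 = 0.00022848
Acacia leaves energy = 75 / 0.00022848 = 328256 MJ

328256 MJ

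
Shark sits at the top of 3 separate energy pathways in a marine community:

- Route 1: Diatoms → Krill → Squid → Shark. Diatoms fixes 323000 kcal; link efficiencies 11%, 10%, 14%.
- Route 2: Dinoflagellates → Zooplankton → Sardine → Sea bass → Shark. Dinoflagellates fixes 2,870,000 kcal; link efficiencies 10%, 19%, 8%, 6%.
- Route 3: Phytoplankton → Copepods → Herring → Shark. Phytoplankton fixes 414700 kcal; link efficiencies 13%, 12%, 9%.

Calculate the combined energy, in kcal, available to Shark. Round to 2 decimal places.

Route 1: 323000 × 0.11 × 0.1 × 0.14 = 497.42 kcal
Route 2: 2870000 × 0.1 × 0.19 × 0.08 × 0.06 = 261.744 kcal
Route 3: 414700 × 0.13 × 0.12 × 0.09 = 582.2388 kcal
Total at Shark: 497.42 + 261.744 + 582.2388 = 1341.4028 kcal

1341.40 kcal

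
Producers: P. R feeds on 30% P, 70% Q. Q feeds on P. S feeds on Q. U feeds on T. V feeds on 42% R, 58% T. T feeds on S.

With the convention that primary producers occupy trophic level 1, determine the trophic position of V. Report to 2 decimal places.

4.45

Q: 1 + 1 = 2
R: 1 + (0.3×1 + 0.7×2) = 2.7
S: 1 + 2 = 3
T: 1 + 3 = 4
U: 1 + 4 = 5
V: 1 + (0.42×2.7 + 0.58×4) = 4.454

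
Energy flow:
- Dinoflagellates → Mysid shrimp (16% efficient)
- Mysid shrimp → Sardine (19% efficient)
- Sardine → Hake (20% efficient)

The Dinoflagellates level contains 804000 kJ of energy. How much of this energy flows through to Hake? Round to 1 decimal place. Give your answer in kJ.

Mysid shrimp: 804000 × 0.16 = 128640 kJ
Sardine: 128640 × 0.19 = 24441.6 kJ
Hake: 24441.6 × 0.2 = 4888.32 kJ

4888.3 kJ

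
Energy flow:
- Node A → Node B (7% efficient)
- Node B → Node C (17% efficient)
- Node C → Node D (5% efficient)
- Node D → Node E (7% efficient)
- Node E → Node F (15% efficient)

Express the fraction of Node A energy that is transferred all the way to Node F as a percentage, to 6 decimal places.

Product of link efficiencies: 0.07 × 0.17 × 0.05 × 0.07 × 0.15 = 0.0000062475
As a percentage: 0.0000062475 × 100 = 0.000625%

0.000625%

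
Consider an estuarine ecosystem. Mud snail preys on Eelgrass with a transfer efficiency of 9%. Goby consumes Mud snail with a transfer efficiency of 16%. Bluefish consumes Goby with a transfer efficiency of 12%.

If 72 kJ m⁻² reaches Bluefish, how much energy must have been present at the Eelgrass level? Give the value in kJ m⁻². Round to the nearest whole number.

41667 kJ m⁻²

Cumulative transfer efficiency: 0.09 × 0.16 × 0.12 = 0.001728
Eelgrass energy = 72 / 0.001728 = 41667 kJ m⁻²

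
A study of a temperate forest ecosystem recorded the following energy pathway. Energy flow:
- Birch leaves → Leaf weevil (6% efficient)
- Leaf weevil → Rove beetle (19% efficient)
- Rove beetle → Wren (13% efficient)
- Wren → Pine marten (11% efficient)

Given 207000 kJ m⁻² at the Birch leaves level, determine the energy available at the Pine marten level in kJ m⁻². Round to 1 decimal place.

33.7 kJ m⁻²

Leaf weevil: 207000 × 0.06 = 12420 kJ m⁻²
Rove beetle: 12420 × 0.19 = 2359.8 kJ m⁻²
Wren: 2359.8 × 0.13 = 306.774 kJ m⁻²
Pine marten: 306.774 × 0.11 = 33.74514 kJ m⁻²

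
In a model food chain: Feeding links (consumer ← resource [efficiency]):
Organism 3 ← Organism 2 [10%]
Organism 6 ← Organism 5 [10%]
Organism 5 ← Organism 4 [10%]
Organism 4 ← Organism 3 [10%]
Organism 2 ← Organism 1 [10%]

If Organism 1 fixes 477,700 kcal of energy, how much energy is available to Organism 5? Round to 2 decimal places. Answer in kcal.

47.77 kcal

Organism 2: 477700 × 0.1 = 47770 kcal
Organism 3: 47770 × 0.1 = 4777 kcal
Organism 4: 4777 × 0.1 = 477.7 kcal
Organism 5: 477.7 × 0.1 = 47.77 kcal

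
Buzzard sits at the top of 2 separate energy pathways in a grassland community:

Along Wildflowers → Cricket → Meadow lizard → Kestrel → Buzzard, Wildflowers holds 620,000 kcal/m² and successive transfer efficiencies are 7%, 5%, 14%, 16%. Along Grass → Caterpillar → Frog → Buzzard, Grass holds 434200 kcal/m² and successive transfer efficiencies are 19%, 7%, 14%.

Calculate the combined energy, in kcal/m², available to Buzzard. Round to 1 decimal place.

Via Wildflowers: 620000 × 0.07 × 0.05 × 0.14 × 0.16 = 48.608 kcal/m²
Via Grass: 434200 × 0.19 × 0.07 × 0.14 = 808.4804 kcal/m²
Total at Buzzard: 48.608 + 808.4804 = 857.0884 kcal/m²

857.1 kcal/m²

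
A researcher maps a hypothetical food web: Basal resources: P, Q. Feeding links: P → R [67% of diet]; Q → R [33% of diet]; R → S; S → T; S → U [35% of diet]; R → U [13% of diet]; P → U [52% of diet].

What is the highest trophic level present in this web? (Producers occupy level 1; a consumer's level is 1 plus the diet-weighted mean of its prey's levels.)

4

R: 1 + (0.67×1 + 0.33×1) = 2
S: 1 + 2 = 3
T: 1 + 3 = 4
U: 1 + (0.35×3 + 0.13×2 + 0.52×1) = 2.83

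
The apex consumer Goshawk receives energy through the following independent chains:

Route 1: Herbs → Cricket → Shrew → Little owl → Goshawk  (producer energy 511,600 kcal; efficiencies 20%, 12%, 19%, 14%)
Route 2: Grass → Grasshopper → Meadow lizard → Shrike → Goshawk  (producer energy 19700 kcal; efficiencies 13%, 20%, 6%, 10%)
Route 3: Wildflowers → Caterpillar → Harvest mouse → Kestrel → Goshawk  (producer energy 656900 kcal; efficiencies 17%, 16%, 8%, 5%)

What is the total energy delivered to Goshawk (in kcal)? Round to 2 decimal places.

Route 1: 511600 × 0.2 × 0.12 × 0.19 × 0.14 = 326.60544 kcal
Route 2: 19700 × 0.13 × 0.2 × 0.06 × 0.1 = 3.0732 kcal
Route 3: 656900 × 0.17 × 0.16 × 0.08 × 0.05 = 71.47072 kcal
Total at Goshawk: 326.60544 + 3.0732 + 71.47072 = 401.14936 kcal

401.15 kcal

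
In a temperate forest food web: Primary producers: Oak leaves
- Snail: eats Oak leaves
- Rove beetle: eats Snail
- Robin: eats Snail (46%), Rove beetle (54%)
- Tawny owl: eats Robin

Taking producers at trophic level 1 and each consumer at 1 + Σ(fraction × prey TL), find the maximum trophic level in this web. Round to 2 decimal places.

Snail: 1 + 1 = 2
Rove beetle: 1 + 2 = 3
Robin: 1 + (0.46×2 + 0.54×3) = 3.54
Tawny owl: 1 + 3.54 = 4.54

4.54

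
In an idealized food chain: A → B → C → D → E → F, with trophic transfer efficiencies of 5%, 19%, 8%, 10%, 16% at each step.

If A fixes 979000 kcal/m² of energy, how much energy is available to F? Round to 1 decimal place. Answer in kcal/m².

11.9 kcal/m²

B: 979000 × 0.05 = 48950 kcal/m²
C: 48950 × 0.19 = 9300.5 kcal/m²
D: 9300.5 × 0.08 = 744.04 kcal/m²
E: 744.04 × 0.1 = 74.404 kcal/m²
F: 74.404 × 0.16 = 11.90464 kcal/m²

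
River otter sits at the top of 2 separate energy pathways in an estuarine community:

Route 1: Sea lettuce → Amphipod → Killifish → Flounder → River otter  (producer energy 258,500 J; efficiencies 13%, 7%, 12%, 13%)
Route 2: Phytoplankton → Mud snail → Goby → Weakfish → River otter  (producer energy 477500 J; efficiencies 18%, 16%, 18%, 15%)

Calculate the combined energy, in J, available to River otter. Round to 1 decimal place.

Route 1: 258500 × 0.13 × 0.07 × 0.12 × 0.13 = 36.69666 J
Route 2: 477500 × 0.18 × 0.16 × 0.18 × 0.15 = 371.304 J
Total at River otter: 36.69666 + 371.304 = 408.00066 J

408.0 J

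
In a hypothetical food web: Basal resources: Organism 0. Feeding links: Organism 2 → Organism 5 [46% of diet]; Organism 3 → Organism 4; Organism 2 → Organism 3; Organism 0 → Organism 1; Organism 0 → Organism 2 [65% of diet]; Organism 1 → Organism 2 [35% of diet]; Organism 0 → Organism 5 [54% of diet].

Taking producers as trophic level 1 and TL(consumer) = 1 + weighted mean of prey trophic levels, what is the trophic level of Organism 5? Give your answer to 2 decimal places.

2.62

Organism 1: 1 + 1 = 2
Organism 2: 1 + (0.65×1 + 0.35×2) = 2.35
Organism 3: 1 + 2.35 = 3.35
Organism 4: 1 + 3.35 = 4.35
Organism 5: 1 + (0.54×1 + 0.46×2.35) = 2.621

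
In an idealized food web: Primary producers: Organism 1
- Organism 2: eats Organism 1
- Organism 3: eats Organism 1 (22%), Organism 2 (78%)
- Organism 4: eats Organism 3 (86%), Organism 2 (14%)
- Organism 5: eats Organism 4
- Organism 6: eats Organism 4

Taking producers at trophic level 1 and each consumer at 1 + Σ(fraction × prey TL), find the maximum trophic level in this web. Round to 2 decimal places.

4.67

Organism 2: 1 + 1 = 2
Organism 3: 1 + (0.22×1 + 0.78×2) = 2.78
Organism 4: 1 + (0.86×2.78 + 0.14×2) = 3.6708
Organism 5: 1 + 3.6708 = 4.6708
Organism 6: 1 + 3.6708 = 4.6708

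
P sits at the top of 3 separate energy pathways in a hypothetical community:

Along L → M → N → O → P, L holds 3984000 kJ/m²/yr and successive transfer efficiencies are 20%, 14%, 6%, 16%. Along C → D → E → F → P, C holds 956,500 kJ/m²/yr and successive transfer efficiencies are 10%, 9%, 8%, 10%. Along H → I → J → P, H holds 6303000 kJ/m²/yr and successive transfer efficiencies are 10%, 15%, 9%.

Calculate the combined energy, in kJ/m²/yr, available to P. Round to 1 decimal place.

9648.8 kJ/m²/yr

Via L: 3984000 × 0.2 × 0.14 × 0.06 × 0.16 = 1070.8992 kJ/m²/yr
Via C: 956500 × 0.1 × 0.09 × 0.08 × 0.1 = 68.868 kJ/m²/yr
Via H: 6303000 × 0.1 × 0.15 × 0.09 = 8509.05 kJ/m²/yr
Total at P: 1070.8992 + 68.868 + 8509.05 = 9648.8172 kJ/m²/yr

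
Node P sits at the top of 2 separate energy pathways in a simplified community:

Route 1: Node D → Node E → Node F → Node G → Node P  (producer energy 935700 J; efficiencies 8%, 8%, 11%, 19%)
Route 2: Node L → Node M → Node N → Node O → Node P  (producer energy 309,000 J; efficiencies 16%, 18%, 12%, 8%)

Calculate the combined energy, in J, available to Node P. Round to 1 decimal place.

Route 1: 935700 × 0.08 × 0.08 × 0.11 × 0.19 = 125.159232 J
Route 2: 309000 × 0.16 × 0.18 × 0.12 × 0.08 = 85.43232 J
Total at Node P: 125.159232 + 85.43232 = 210.591552 J

210.6 J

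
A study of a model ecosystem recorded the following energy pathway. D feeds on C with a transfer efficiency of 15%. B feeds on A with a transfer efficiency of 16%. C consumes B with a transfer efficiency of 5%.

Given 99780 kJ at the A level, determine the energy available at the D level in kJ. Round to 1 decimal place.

B: 99780 × 0.16 = 15964.8 kJ
C: 15964.8 × 0.05 = 798.24 kJ
D: 798.24 × 0.15 = 119.736 kJ

119.7 kJ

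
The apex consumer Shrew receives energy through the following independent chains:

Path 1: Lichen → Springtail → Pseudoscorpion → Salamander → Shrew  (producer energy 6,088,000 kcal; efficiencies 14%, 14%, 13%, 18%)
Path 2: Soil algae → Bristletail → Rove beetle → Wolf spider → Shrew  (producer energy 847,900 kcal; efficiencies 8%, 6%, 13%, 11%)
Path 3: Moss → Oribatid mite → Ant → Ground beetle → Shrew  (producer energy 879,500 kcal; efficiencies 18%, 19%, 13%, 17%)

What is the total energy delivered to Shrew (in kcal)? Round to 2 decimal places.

3515.14 kcal

Path 1: 6088000 × 0.14 × 0.14 × 0.13 × 0.18 = 2792.20032 kcal
Path 2: 847900 × 0.08 × 0.06 × 0.13 × 0.11 = 58.199856 kcal
Path 3: 879500 × 0.18 × 0.19 × 0.13 × 0.17 = 664.74369 kcal
Total at Shrew: 2792.20032 + 58.199856 + 664.74369 = 3515.143866 kcal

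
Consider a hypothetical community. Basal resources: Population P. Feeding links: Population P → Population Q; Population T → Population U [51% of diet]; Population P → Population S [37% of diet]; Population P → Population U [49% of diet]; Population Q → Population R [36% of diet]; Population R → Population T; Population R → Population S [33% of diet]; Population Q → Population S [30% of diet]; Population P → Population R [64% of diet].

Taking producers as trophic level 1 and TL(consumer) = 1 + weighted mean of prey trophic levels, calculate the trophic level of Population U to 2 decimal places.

Population Q: 1 + 1 = 2
Population R: 1 + (0.64×1 + 0.36×2) = 2.36
Population S: 1 + (0.33×2.36 + 0.3×2 + 0.37×1) = 2.7488
Population T: 1 + 2.36 = 3.36
Population U: 1 + (0.51×3.36 + 0.49×1) = 3.2036

3.20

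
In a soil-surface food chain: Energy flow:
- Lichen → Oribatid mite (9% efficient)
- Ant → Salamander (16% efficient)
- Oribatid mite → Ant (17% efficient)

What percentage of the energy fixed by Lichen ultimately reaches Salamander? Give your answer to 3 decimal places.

Product of link efficiencies: 0.09 × 0.17 × 0.16 = 0.002448
As a percentage: 0.002448 × 100 = 0.245%

0.245%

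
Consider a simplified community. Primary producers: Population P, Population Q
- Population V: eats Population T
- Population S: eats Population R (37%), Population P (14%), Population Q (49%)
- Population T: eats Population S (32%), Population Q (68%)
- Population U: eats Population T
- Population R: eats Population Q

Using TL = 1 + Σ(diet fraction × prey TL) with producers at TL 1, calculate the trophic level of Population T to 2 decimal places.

Population R: 1 + 1 = 2
Population S: 1 + (0.37×2 + 0.14×1 + 0.49×1) = 2.37
Population T: 1 + (0.32×2.37 + 0.68×1) = 2.4384
Population U: 1 + 2.4384 = 3.4384
Population V: 1 + 2.4384 = 3.4384

2.44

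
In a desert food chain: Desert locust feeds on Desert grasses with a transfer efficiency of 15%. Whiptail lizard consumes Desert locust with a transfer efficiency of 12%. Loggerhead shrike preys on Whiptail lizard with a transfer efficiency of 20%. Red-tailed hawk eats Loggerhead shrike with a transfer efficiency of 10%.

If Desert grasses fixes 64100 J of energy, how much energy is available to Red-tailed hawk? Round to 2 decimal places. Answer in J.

23.08 J

Desert locust: 64100 × 0.15 = 9615 J
Whiptail lizard: 9615 × 0.12 = 1153.8 J
Loggerhead shrike: 1153.8 × 0.2 = 230.76 J
Red-tailed hawk: 230.76 × 0.1 = 23.076 J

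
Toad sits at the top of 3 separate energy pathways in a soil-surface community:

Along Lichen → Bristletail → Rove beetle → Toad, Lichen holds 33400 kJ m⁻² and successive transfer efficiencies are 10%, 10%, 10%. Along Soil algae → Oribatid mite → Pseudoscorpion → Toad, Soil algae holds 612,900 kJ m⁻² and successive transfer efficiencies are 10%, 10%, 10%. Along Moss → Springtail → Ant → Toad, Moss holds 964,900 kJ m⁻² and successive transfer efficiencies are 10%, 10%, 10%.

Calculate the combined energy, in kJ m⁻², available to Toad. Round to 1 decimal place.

Via Lichen: 33400 × 0.1 × 0.1 × 0.1 = 33.4 kJ m⁻²
Via Soil algae: 612900 × 0.1 × 0.1 × 0.1 = 612.9 kJ m⁻²
Via Moss: 964900 × 0.1 × 0.1 × 0.1 = 964.9 kJ m⁻²
Total at Toad: 33.4 + 612.9 + 964.9 = 1611.2 kJ m⁻²

1611.2 kJ m⁻²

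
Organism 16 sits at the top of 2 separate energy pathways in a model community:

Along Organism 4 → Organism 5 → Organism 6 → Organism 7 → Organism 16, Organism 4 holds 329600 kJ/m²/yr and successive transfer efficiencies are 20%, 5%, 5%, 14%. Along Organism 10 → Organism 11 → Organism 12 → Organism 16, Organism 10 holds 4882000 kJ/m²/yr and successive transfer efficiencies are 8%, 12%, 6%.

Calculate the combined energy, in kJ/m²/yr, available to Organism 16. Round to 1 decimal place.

Via Organism 4: 329600 × 0.2 × 0.05 × 0.05 × 0.14 = 23.072 kJ/m²/yr
Via Organism 10: 4882000 × 0.08 × 0.12 × 0.06 = 2812.032 kJ/m²/yr
Total at Organism 16: 23.072 + 2812.032 = 2835.104 kJ/m²/yr

2835.1 kJ/m²/yr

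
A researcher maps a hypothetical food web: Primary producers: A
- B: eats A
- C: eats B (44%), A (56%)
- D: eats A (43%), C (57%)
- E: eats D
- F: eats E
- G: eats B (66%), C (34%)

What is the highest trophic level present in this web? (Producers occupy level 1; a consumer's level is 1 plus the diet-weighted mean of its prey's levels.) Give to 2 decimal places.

4.82

B: 1 + 1 = 2
C: 1 + (0.44×2 + 0.56×1) = 2.44
D: 1 + (0.43×1 + 0.57×2.44) = 2.8208
E: 1 + 2.8208 = 3.8208
F: 1 + 3.8208 = 4.8208
G: 1 + (0.66×2 + 0.34×2.44) = 3.1496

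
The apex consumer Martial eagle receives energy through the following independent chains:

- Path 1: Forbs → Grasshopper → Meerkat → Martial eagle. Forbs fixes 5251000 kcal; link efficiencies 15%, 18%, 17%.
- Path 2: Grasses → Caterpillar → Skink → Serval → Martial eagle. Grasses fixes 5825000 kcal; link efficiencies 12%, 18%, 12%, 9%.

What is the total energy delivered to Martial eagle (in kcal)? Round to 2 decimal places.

25460.95 kcal

Path 1: 5251000 × 0.15 × 0.18 × 0.17 = 24102.09 kcal
Path 2: 5825000 × 0.12 × 0.18 × 0.12 × 0.09 = 1358.856 kcal
Total at Martial eagle: 24102.09 + 1358.856 = 25460.946 kcal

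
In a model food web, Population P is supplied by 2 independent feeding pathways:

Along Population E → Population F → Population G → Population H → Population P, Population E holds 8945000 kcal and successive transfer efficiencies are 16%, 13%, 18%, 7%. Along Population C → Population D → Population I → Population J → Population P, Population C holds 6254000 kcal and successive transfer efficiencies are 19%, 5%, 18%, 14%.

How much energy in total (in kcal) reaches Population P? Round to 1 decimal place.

Via Population E: 8945000 × 0.16 × 0.13 × 0.18 × 0.07 = 2344.3056 kcal
Via Population C: 6254000 × 0.19 × 0.05 × 0.18 × 0.14 = 1497.2076 kcal
Total at Population P: 2344.3056 + 1497.2076 = 3841.5132 kcal

3841.5 kcal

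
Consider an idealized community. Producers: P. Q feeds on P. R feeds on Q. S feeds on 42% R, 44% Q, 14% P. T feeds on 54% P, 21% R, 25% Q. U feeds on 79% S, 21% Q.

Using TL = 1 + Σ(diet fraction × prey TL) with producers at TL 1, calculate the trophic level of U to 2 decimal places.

4.01

Q: 1 + 1 = 2
R: 1 + 2 = 3
S: 1 + (0.42×3 + 0.44×2 + 0.14×1) = 3.28
T: 1 + (0.54×1 + 0.21×3 + 0.25×2) = 2.67
U: 1 + (0.79×3.28 + 0.21×2) = 4.0112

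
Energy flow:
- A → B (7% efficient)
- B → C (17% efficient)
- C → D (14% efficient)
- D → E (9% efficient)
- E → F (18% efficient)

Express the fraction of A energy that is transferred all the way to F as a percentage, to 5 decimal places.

Product of link efficiencies: 0.07 × 0.17 × 0.14 × 0.09 × 0.18 = 0.0000269892
As a percentage: 0.0000269892 × 100 = 0.00270%

0.00270%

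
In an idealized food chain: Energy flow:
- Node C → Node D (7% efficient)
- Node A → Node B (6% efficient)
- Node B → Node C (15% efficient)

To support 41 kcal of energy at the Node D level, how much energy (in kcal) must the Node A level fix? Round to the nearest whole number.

Cumulative transfer efficiency: 0.06 × 0.15 × 0.07 = 0.00063
Node A energy = 41 / 0.00063 = 65079 kcal

65079 kcal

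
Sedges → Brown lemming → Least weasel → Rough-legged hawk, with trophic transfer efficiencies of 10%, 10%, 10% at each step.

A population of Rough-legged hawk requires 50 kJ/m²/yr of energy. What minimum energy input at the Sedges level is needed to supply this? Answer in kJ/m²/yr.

50000 kJ/m²/yr

Cumulative transfer efficiency: 0.1 × 0.1 × 0.1 = 0.001
Sedges energy = 50 / 0.001 = 50000 kJ/m²/yr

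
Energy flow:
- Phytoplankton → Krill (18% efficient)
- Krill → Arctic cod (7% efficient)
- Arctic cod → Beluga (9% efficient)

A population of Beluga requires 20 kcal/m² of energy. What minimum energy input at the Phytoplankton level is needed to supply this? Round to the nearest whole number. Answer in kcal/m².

Cumulative transfer efficiency: 0.18 × 0.07 × 0.09 = 0.001134
Phytoplankton energy = 20 / 0.001134 = 17637 kcal/m²

17637 kcal/m²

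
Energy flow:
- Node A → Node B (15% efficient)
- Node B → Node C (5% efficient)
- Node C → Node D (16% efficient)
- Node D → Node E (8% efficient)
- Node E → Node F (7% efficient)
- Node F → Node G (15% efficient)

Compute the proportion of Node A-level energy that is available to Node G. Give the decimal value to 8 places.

Product of link efficiencies: 0.15 × 0.05 × 0.16 × 0.08 × 0.07 × 0.15 = 0.000001008

0.00000101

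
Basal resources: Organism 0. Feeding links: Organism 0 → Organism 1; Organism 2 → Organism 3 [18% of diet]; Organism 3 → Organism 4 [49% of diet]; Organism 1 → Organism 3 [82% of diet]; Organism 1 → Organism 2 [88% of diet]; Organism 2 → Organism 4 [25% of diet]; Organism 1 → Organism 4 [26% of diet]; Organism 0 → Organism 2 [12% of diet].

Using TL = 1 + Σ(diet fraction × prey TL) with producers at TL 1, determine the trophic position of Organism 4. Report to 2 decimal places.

3.79

Organism 1: 1 + 1 = 2
Organism 2: 1 + (0.12×1 + 0.88×2) = 2.88
Organism 3: 1 + (0.18×2.88 + 0.82×2) = 3.1584
Organism 4: 1 + (0.26×2 + 0.25×2.88 + 0.49×3.1584) = 3.787616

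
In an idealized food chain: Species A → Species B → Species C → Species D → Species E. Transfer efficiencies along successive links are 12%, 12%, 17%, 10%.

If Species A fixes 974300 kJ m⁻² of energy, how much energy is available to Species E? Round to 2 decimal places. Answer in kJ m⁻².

238.51 kJ m⁻²

Species B: 974300 × 0.12 = 116916 kJ m⁻²
Species C: 116916 × 0.12 = 14029.92 kJ m⁻²
Species D: 14029.92 × 0.17 = 2385.0864 kJ m⁻²
Species E: 2385.0864 × 0.1 = 238.50864 kJ m⁻²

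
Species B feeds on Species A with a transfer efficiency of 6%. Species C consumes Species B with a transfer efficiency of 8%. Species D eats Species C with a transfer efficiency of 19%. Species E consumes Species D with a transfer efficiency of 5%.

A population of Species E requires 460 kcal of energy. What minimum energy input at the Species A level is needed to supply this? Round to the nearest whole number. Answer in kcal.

10087719 kcal

Cumulative transfer efficiency: 0.06 × 0.08 × 0.19 × 0.05 = 0.0000456
Species A energy = 460 / 0.0000456 = 10087719 kcal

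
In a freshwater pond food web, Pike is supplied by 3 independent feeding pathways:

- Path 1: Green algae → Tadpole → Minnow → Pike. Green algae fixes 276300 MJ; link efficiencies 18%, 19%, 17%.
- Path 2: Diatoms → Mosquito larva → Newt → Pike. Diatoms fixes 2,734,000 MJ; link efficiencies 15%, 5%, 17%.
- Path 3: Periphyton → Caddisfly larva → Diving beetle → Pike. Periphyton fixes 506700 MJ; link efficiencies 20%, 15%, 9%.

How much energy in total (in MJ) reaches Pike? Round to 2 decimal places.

Path 1: 276300 × 0.18 × 0.19 × 0.17 = 1606.4082 MJ
Path 2: 2734000 × 0.15 × 0.05 × 0.17 = 3485.85 MJ
Path 3: 506700 × 0.2 × 0.15 × 0.09 = 1368.09 MJ
Total at Pike: 1606.4082 + 3485.85 + 1368.09 = 6460.3482 MJ

6460.35 MJ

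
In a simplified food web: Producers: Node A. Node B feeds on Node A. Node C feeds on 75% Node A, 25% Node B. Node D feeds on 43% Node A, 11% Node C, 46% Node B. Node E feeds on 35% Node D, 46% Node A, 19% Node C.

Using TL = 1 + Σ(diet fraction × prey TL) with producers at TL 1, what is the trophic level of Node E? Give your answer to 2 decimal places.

Node B: 1 + 1 = 2
Node C: 1 + (0.75×1 + 0.25×2) = 2.25
Node D: 1 + (0.43×1 + 0.11×2.25 + 0.46×2) = 2.5975
Node E: 1 + (0.35×2.5975 + 0.46×1 + 0.19×2.25) = 2.796625

2.80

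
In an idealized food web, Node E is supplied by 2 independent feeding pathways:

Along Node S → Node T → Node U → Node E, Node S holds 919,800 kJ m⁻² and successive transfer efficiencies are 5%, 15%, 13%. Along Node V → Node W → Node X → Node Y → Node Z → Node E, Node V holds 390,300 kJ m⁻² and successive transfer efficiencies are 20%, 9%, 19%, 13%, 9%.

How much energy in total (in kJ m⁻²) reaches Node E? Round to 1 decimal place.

912.4 kJ m⁻²

Via Node S: 919800 × 0.05 × 0.15 × 0.13 = 896.805 kJ m⁻²
Via Node V: 390300 × 0.2 × 0.09 × 0.19 × 0.13 × 0.09 = 15.6174642 kJ m⁻²
Total at Node E: 896.805 + 15.6174642 = 912.4224642 kJ m⁻²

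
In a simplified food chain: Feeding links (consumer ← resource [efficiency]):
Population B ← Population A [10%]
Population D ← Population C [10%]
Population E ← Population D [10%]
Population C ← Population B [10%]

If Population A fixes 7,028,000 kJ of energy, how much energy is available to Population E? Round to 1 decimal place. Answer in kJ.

Population B: 7028000 × 0.1 = 702800 kJ
Population C: 702800 × 0.1 = 70280 kJ
Population D: 70280 × 0.1 = 7028 kJ
Population E: 7028 × 0.1 = 702.8 kJ

702.8 kJ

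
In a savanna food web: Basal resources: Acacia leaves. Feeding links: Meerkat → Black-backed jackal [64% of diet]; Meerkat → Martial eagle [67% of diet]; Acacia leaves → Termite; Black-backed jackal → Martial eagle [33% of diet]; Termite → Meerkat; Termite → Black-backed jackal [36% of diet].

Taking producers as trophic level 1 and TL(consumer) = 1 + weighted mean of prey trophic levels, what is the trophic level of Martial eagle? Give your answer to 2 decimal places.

4.21

Termite: 1 + 1 = 2
Meerkat: 1 + 2 = 3
Black-backed jackal: 1 + (0.36×2 + 0.64×3) = 3.64
Martial eagle: 1 + (0.33×3.64 + 0.67×3) = 4.2112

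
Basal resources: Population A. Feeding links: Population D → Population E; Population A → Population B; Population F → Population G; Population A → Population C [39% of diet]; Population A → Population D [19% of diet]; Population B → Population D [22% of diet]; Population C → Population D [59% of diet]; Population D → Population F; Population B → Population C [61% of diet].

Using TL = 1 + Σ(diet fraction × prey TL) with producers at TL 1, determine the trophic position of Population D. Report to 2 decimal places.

Population B: 1 + 1 = 2
Population C: 1 + (0.39×1 + 0.61×2) = 2.61
Population D: 1 + (0.59×2.61 + 0.22×2 + 0.19×1) = 3.1699
Population E: 1 + 3.1699 = 4.1699
Population F: 1 + 3.1699 = 4.1699
Population G: 1 + 4.1699 = 5.1699

3.17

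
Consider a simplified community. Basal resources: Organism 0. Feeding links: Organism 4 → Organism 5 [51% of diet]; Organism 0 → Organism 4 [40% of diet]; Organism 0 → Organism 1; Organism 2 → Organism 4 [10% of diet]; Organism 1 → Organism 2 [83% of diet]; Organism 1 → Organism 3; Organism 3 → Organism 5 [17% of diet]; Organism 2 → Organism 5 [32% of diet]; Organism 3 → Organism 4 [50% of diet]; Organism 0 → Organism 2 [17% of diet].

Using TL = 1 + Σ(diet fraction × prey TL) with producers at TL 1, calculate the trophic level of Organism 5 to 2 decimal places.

Organism 1: 1 + 1 = 2
Organism 2: 1 + (0.83×2 + 0.17×1) = 2.83
Organism 3: 1 + 2 = 3
Organism 4: 1 + (0.5×3 + 0.1×2.83 + 0.4×1) = 3.183
Organism 5: 1 + (0.51×3.183 + 0.32×2.83 + 0.17×3) = 4.03893

4.04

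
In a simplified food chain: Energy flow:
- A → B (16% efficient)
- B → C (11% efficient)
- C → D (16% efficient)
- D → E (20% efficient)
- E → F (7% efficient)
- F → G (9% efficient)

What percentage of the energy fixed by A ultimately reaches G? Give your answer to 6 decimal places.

0.000355%

Product of link efficiencies: 0.16 × 0.11 × 0.16 × 0.2 × 0.07 × 0.09 = 0.00000354816
As a percentage: 0.00000354816 × 100 = 0.000355%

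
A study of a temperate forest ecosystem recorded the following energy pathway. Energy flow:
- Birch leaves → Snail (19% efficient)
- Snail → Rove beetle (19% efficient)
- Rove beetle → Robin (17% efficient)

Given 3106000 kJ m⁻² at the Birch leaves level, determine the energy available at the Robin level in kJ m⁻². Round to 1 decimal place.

19061.5 kJ m⁻²

Snail: 3106000 × 0.19 = 590140 kJ m⁻²
Rove beetle: 590140 × 0.19 = 112126.6 kJ m⁻²
Robin: 112126.6 × 0.17 = 19061.522 kJ m⁻²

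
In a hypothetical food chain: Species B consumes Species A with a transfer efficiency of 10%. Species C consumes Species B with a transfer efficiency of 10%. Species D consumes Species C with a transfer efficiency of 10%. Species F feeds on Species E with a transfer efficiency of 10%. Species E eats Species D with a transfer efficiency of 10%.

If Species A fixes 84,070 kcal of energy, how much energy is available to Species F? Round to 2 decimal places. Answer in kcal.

Species B: 84070 × 0.1 = 8407 kcal
Species C: 8407 × 0.1 = 840.7 kcal
Species D: 840.7 × 0.1 = 84.07 kcal
Species E: 84.07 × 0.1 = 8.407 kcal
Species F: 8.407 × 0.1 = 0.8407 kcal

0.84 kcal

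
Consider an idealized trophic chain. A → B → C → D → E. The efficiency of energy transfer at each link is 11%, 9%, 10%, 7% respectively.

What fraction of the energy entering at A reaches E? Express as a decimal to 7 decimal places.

0.0000693

Product of link efficiencies: 0.11 × 0.09 × 0.1 × 0.07 = 0.0000693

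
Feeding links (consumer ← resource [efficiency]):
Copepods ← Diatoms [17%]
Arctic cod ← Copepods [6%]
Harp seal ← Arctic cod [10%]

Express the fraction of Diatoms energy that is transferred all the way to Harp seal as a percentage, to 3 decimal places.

0.102%

Product of link efficiencies: 0.17 × 0.06 × 0.1 = 0.00102
As a percentage: 0.00102 × 100 = 0.102%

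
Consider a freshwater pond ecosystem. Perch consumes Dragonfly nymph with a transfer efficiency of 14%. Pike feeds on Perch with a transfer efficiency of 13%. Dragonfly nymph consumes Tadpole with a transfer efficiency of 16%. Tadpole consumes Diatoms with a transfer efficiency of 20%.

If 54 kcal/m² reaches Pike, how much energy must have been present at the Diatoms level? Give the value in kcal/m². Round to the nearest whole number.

Cumulative transfer efficiency: 0.2 × 0.16 × 0.14 × 0.13 = 0.0005824
Diatoms energy = 54 / 0.0005824 = 92720 kcal/m²

92720 kcal/m²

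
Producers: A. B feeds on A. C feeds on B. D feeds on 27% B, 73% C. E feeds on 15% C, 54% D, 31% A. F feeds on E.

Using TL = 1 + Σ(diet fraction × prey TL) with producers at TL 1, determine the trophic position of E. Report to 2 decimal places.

3.77

B: 1 + 1 = 2
C: 1 + 2 = 3
D: 1 + (0.27×2 + 0.73×3) = 3.73
E: 1 + (0.15×3 + 0.54×3.73 + 0.31×1) = 3.7742
F: 1 + 3.7742 = 4.7742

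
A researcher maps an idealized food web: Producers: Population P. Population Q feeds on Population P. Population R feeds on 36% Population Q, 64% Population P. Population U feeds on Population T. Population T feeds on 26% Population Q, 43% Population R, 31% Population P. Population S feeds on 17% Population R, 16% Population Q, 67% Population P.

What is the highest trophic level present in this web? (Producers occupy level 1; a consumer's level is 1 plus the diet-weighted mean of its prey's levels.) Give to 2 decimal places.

Population Q: 1 + 1 = 2
Population R: 1 + (0.36×2 + 0.64×1) = 2.36
Population S: 1 + (0.17×2.36 + 0.16×2 + 0.67×1) = 2.3912
Population T: 1 + (0.26×2 + 0.43×2.36 + 0.31×1) = 2.8448
Population U: 1 + 2.8448 = 3.8448

3.84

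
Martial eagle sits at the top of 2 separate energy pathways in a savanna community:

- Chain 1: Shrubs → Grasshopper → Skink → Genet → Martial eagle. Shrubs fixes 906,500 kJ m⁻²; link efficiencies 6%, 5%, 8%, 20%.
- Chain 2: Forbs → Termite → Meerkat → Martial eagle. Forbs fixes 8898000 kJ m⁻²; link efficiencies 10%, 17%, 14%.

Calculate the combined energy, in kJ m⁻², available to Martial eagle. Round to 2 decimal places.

21220.75 kJ m⁻²

Chain 1: 906500 × 0.06 × 0.05 × 0.08 × 0.2 = 43.512 kJ m⁻²
Chain 2: 8898000 × 0.1 × 0.17 × 0.14 = 21177.24 kJ m⁻²
Total at Martial eagle: 43.512 + 21177.24 = 21220.752 kJ m⁻²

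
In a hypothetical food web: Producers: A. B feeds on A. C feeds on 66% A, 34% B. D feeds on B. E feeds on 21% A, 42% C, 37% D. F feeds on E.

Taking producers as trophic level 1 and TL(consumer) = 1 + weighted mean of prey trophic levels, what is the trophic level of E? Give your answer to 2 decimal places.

B: 1 + 1 = 2
C: 1 + (0.66×1 + 0.34×2) = 2.34
D: 1 + 2 = 3
E: 1 + (0.21×1 + 0.42×2.34 + 0.37×3) = 3.3028
F: 1 + 3.3028 = 4.3028

3.30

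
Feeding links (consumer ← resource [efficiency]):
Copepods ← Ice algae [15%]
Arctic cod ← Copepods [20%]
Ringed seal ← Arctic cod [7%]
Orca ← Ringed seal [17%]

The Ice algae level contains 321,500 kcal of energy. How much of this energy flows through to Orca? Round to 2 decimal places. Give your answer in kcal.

114.78 kcal

Copepods: 321500 × 0.15 = 48225 kcal
Arctic cod: 48225 × 0.2 = 9645 kcal
Ringed seal: 9645 × 0.07 = 675.15 kcal
Orca: 675.15 × 0.17 = 114.7755 kcal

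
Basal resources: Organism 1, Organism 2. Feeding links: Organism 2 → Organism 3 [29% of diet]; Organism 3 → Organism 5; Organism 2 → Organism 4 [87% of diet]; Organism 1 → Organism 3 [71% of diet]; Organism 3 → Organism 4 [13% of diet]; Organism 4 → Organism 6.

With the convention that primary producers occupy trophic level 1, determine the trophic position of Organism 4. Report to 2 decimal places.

Organism 3: 1 + (0.29×1 + 0.71×1) = 2
Organism 4: 1 + (0.87×1 + 0.13×2) = 2.13
Organism 5: 1 + 2 = 3
Organism 6: 1 + 2.13 = 3.13

2.13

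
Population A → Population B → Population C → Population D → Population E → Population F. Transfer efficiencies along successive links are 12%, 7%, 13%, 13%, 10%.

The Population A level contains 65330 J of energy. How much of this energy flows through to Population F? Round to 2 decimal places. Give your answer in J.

0.93 J

Population B: 65330 × 0.12 = 7839.6 J
Population C: 7839.6 × 0.07 = 548.772 J
Population D: 548.772 × 0.13 = 71.34036 J
Population E: 71.34036 × 0.13 = 9.2742468 J
Population F: 9.2742468 × 0.1 = 0.92742468 J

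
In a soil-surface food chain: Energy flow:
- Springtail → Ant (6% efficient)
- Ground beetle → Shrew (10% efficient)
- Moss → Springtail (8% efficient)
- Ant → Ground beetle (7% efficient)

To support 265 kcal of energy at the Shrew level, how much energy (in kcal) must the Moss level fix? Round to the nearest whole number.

7886905 kcal

Cumulative transfer efficiency: 0.08 × 0.06 × 0.07 × 0.1 = 0.0000336
Moss energy = 265 / 0.0000336 = 7886905 kcal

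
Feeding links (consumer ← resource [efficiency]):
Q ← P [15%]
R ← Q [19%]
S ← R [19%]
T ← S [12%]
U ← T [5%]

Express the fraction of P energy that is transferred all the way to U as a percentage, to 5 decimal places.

Product of link efficiencies: 0.15 × 0.19 × 0.19 × 0.12 × 0.05 = 0.00003249
As a percentage: 0.00003249 × 100 = 0.00325%

0.00325%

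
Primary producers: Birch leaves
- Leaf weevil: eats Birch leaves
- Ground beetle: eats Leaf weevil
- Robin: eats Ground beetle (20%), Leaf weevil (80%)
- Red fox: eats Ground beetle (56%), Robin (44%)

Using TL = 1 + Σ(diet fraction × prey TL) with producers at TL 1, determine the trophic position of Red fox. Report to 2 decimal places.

Leaf weevil: 1 + 1 = 2
Ground beetle: 1 + 2 = 3
Robin: 1 + (0.2×3 + 0.8×2) = 3.2
Red fox: 1 + (0.56×3 + 0.44×3.2) = 4.088

4.09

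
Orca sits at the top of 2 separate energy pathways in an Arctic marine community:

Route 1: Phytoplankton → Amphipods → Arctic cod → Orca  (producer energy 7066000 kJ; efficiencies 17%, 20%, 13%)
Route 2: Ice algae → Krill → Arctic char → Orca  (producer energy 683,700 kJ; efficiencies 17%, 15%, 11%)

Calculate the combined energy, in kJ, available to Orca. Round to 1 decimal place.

33149.5 kJ

Route 1: 7066000 × 0.17 × 0.2 × 0.13 = 31231.72 kJ
Route 2: 683700 × 0.17 × 0.15 × 0.11 = 1917.7785 kJ
Total at Orca: 31231.72 + 1917.7785 = 33149.4985 kJ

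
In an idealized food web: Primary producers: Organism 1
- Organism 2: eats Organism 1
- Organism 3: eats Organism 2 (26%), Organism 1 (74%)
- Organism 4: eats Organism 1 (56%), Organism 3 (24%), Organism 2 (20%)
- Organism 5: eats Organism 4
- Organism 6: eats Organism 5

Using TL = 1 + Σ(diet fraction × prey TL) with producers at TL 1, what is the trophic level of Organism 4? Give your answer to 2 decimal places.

Organism 2: 1 + 1 = 2
Organism 3: 1 + (0.26×2 + 0.74×1) = 2.26
Organism 4: 1 + (0.56×1 + 0.24×2.26 + 0.2×2) = 2.5024
Organism 5: 1 + 2.5024 = 3.5024
Organism 6: 1 + 3.5024 = 4.5024

2.50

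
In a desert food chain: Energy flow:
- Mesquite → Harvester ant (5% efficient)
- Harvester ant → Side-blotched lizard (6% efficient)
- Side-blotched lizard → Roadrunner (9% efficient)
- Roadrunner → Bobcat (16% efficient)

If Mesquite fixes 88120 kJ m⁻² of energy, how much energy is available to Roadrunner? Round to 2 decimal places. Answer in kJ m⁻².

23.79 kJ m⁻²

Harvester ant: 88120 × 0.05 = 4406 kJ m⁻²
Side-blotched lizard: 4406 × 0.06 = 264.36 kJ m⁻²
Roadrunner: 264.36 × 0.09 = 23.7924 kJ m⁻²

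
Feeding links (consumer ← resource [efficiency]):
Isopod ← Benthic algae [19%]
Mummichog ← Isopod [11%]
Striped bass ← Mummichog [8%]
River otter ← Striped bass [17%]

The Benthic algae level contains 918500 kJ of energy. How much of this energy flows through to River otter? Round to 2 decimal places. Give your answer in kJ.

Isopod: 918500 × 0.19 = 174515 kJ
Mummichog: 174515 × 0.11 = 19196.65 kJ
Striped bass: 19196.65 × 0.08 = 1535.732 kJ
River otter: 1535.732 × 0.17 = 261.07444 kJ

261.07 kJ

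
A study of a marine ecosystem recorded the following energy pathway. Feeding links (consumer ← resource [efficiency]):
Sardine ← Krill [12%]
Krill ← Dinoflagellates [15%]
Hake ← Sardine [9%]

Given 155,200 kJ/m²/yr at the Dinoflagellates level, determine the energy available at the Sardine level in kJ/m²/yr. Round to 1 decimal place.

Krill: 155200 × 0.15 = 23280 kJ/m²/yr
Sardine: 23280 × 0.12 = 2793.6 kJ/m²/yr

2793.6 kJ/m²/yr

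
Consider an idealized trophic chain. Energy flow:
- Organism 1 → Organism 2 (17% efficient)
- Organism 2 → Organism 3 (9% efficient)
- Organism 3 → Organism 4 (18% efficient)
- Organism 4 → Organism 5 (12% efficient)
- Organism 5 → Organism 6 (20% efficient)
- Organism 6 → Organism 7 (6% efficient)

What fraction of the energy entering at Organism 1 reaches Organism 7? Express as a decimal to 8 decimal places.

0.00000397

Product of link efficiencies: 0.17 × 0.09 × 0.18 × 0.12 × 0.2 × 0.06 = 0.00000396576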